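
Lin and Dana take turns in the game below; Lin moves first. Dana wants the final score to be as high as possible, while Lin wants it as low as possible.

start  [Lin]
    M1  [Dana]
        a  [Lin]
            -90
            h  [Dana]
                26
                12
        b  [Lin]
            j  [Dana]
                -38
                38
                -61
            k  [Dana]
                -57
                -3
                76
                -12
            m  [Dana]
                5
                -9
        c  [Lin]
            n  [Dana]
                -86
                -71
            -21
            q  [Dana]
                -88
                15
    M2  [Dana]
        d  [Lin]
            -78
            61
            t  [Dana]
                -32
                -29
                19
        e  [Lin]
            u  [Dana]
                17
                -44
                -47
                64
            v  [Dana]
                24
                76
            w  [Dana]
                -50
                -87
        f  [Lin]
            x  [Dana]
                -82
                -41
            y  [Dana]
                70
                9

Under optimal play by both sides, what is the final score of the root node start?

-41

h (Dana): max(26, 12) = 26
a (Lin): min(-90, 26) = -90
j (Dana): max(-38, 38, -61) = 38
k (Dana): max(-57, -3, 76, -12) = 76
m (Dana): max(5, -9) = 5
b (Lin): min(38, 76, 5) = 5
n (Dana): max(-86, -71) = -71
q (Dana): max(-88, 15) = 15
c (Lin): min(-71, -21, 15) = -71
M1 (Dana): max(-90, 5, -71) = 5
t (Dana): max(-32, -29, 19) = 19
d (Lin): min(-78, 61, 19) = -78
u (Dana): max(17, -44, -47, 64) = 64
v (Dana): max(24, 76) = 76
w (Dana): max(-50, -87) = -50
e (Lin): min(64, 76, -50) = -50
x (Dana): max(-82, -41) = -41
y (Dana): max(70, 9) = 70
f (Lin): min(-41, 70) = -41
M2 (Dana): max(-78, -50, -41) = -41
start (Lin): min(5, -41) = -41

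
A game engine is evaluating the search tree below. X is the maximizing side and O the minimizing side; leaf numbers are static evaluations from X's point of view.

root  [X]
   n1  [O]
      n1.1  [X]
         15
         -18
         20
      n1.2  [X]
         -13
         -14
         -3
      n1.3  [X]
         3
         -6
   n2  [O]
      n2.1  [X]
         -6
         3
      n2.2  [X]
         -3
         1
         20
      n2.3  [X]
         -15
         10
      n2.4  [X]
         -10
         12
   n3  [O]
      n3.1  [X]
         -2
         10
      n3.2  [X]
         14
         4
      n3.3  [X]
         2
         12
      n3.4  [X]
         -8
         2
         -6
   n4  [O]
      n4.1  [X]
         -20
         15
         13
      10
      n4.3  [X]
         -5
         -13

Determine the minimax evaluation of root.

n1.1 (X): max(15, -18, 20) = 20
n1.2 (X): max(-13, -14, -3) = -3
n1.3 (X): max(3, -6) = 3
n1 (O): min(20, -3, 3) = -3
n2.1 (X): max(-6, 3) = 3
n2.2 (X): max(-3, 1, 20) = 20
n2.3 (X): max(-15, 10) = 10
n2.4 (X): max(-10, 12) = 12
n2 (O): min(3, 20, 10, 12) = 3
n3.1 (X): max(-2, 10) = 10
n3.2 (X): max(14, 4) = 14
n3.3 (X): max(2, 12) = 12
n3.4 (X): max(-8, 2, -6) = 2
n3 (O): min(10, 14, 12, 2) = 2
n4.1 (X): max(-20, 15, 13) = 15
n4.3 (X): max(-5, -13) = -5
n4 (O): min(15, 10, -5) = -5
root (X): max(-3, 3, 2, -5) = 3

3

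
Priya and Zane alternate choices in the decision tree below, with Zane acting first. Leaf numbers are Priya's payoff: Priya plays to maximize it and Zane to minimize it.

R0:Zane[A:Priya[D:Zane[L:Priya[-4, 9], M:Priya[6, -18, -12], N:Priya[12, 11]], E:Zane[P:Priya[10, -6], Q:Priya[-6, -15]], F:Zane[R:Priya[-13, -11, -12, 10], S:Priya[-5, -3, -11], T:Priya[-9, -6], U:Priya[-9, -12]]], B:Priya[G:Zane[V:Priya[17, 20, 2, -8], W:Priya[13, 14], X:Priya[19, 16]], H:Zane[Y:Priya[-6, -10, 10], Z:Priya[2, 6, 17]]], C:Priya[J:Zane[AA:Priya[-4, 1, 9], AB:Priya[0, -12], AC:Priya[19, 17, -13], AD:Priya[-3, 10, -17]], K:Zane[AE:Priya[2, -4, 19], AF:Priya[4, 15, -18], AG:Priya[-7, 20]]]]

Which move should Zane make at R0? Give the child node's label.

L (Priya): max(-4, 9) = 9
M (Priya): max(6, -18, -12) = 6
N (Priya): max(12, 11) = 12
D (Zane): min(9, 6, 12) = 6
P (Priya): max(10, -6) = 10
Q (Priya): max(-6, -15) = -6
E (Zane): min(10, -6) = -6
R (Priya): max(-13, -11, -12, 10) = 10
S (Priya): max(-5, -3, -11) = -3
T (Priya): max(-9, -6) = -6
U (Priya): max(-9, -12) = -9
F (Zane): min(10, -3, -6, -9) = -9
A (Priya): max(6, -6, -9) = 6
V (Priya): max(17, 20, 2, -8) = 20
W (Priya): max(13, 14) = 14
X (Priya): max(19, 16) = 19
G (Zane): min(20, 14, 19) = 14
Y (Priya): max(-6, -10, 10) = 10
Z (Priya): max(2, 6, 17) = 17
H (Zane): min(10, 17) = 10
B (Priya): max(14, 10) = 14
AA (Priya): max(-4, 1, 9) = 9
AB (Priya): max(0, -12) = 0
AC (Priya): max(19, 17, -13) = 19
AD (Priya): max(-3, 10, -17) = 10
J (Zane): min(9, 0, 19, 10) = 0
AE (Priya): max(2, -4, 19) = 19
AF (Priya): max(4, 15, -18) = 15
AG (Priya): max(-7, 20) = 20
K (Zane): min(19, 15, 20) = 15
C (Priya): max(0, 15) = 15
R0 (Zane): min(6, 14, 15) = 6
Zane at R0 wants the lowest of {A=6, B=14, C=15}, so chooses A.

A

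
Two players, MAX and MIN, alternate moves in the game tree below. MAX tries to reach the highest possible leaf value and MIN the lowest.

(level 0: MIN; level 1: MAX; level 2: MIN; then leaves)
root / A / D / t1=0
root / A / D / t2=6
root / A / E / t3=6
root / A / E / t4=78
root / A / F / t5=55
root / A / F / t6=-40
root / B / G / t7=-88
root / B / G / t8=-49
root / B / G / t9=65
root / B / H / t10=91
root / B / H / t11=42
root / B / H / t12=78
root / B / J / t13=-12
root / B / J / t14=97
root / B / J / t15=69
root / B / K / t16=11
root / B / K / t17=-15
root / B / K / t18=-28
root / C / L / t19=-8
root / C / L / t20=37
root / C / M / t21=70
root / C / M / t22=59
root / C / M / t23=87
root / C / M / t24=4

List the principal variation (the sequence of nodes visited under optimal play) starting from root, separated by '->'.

root -> C -> M -> t24

D (MIN): min(0, 6) = 0
E (MIN): min(6, 78) = 6
F (MIN): min(55, -40) = -40
A (MAX): max(0, 6, -40) = 6
G (MIN): min(-88, -49, 65) = -88
H (MIN): min(91, 42, 78) = 42
J (MIN): min(-12, 97, 69) = -12
K (MIN): min(11, -15, -28) = -28
B (MAX): max(-88, 42, -12, -28) = 42
L (MIN): min(-8, 37) = -8
M (MIN): min(70, 59, 87, 4) = 4
C (MAX): max(-8, 4) = 4
root (MIN): min(6, 42, 4) = 4
At root, MIN picks C (lowest: 4).
At C, MAX picks M (highest: 4).
At M, MIN picks t24 (lowest: 4).
Terminal value 4.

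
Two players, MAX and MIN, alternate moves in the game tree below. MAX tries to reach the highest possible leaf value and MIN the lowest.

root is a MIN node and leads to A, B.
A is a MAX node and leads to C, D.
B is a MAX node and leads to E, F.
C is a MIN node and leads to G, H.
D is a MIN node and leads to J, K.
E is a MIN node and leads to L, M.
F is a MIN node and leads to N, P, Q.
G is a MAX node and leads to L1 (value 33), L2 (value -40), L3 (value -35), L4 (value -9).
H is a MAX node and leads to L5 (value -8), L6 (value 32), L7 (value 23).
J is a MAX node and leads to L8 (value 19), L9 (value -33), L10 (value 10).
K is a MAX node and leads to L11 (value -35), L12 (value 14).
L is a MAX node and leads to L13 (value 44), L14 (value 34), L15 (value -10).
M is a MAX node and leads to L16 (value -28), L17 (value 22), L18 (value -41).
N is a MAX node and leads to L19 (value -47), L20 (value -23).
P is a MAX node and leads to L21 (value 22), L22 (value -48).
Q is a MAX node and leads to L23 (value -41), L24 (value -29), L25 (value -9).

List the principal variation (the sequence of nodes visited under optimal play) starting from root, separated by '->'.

G (MAX): max(33, -40, -35, -9) = 33
H (MAX): max(-8, 32, 23) = 32
C (MIN): min(33, 32) = 32
J (MAX): max(19, -33, 10) = 19
K (MAX): max(-35, 14) = 14
D (MIN): min(19, 14) = 14
A (MAX): max(32, 14) = 32
L (MAX): max(44, 34, -10) = 44
M (MAX): max(-28, 22, -41) = 22
E (MIN): min(44, 22) = 22
N (MAX): max(-47, -23) = -23
P (MAX): max(22, -48) = 22
Q (MAX): max(-41, -29, -9) = -9
F (MIN): min(-23, 22, -9) = -23
B (MAX): max(22, -23) = 22
root (MIN): min(32, 22) = 22
At root, MIN picks B (lowest: 22).
At B, MAX picks E (highest: 22).
At E, MIN picks M (lowest: 22).
At M, MAX picks L17 (highest: 22).
Terminal value 22.

root -> B -> E -> M -> L17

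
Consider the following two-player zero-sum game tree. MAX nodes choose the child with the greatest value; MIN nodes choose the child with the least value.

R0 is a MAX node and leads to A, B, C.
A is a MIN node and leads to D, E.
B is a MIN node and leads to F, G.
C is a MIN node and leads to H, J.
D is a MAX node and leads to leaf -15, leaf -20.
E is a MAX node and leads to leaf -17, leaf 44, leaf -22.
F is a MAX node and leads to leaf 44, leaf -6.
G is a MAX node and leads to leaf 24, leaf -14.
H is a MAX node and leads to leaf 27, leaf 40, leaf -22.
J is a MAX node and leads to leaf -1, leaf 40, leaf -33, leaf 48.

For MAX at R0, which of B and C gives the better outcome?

F (MAX): max(44, -6) = 44
G (MAX): max(24, -14) = 24
B (MIN): min(44, 24) = 24
H (MAX): max(27, 40, -22) = 40
J (MAX): max(-1, 40, -33, 48) = 48
C (MIN): min(40, 48) = 40
MAX prefers the higher value; B=24, C=40. C is better since 40 > 24.

C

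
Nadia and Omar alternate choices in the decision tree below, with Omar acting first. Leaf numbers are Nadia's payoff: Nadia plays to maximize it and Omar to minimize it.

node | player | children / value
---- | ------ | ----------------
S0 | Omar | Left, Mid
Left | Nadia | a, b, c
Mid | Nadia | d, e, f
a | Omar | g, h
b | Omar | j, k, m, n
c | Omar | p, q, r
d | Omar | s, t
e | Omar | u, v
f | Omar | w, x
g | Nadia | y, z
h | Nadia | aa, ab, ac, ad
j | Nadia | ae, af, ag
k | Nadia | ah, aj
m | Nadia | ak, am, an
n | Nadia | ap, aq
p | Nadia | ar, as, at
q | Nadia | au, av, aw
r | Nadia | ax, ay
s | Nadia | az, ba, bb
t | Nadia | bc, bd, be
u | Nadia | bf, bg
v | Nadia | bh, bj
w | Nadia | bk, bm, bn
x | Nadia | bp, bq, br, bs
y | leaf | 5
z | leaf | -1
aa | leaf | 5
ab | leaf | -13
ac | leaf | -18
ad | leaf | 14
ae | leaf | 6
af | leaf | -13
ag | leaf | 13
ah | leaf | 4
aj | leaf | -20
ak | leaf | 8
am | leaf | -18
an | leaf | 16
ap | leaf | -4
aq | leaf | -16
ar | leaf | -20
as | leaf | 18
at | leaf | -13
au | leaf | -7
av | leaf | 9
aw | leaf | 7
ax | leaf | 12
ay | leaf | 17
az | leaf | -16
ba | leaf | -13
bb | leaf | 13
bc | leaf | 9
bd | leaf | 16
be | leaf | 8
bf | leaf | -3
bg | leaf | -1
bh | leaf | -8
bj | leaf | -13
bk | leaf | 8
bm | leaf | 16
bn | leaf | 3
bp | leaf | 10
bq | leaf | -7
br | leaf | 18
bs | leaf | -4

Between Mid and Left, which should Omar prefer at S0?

Left

s (Nadia): max(-16, -13, 13) = 13
t (Nadia): max(9, 16, 8) = 16
d (Omar): min(13, 16) = 13
u (Nadia): max(-3, -1) = -1
v (Nadia): max(-8, -13) = -8
e (Omar): min(-1, -8) = -8
w (Nadia): max(8, 16, 3) = 16
x (Nadia): max(10, -7, 18, -4) = 18
f (Omar): min(16, 18) = 16
Mid (Nadia): max(13, -8, 16) = 16
g (Nadia): max(5, -1) = 5
h (Nadia): max(5, -13, -18, 14) = 14
a (Omar): min(5, 14) = 5
j (Nadia): max(6, -13, 13) = 13
k (Nadia): max(4, -20) = 4
m (Nadia): max(8, -18, 16) = 16
n (Nadia): max(-4, -16) = -4
b (Omar): min(13, 4, 16, -4) = -4
p (Nadia): max(-20, 18, -13) = 18
q (Nadia): max(-7, 9, 7) = 9
r (Nadia): max(12, 17) = 17
c (Omar): min(18, 9, 17) = 9
Left (Nadia): max(5, -4, 9) = 9
Omar prefers the lower value; Mid=16, Left=9. Left is better since 9 < 16.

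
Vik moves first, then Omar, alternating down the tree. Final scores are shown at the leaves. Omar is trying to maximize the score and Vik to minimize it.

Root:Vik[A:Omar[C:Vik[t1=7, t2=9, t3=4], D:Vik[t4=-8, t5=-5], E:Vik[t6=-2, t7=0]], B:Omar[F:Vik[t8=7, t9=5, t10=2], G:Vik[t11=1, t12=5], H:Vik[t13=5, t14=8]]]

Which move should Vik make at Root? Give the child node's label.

C (Vik): min(7, 9, 4) = 4
D (Vik): min(-8, -5) = -8
E (Vik): min(-2, 0) = -2
A (Omar): max(4, -8, -2) = 4
F (Vik): min(7, 5, 2) = 2
G (Vik): min(1, 5) = 1
H (Vik): min(5, 8) = 5
B (Omar): max(2, 1, 5) = 5
Root (Vik): min(4, 5) = 4
Vik at Root wants the lowest of {A=4, B=5}, so chooses A.

A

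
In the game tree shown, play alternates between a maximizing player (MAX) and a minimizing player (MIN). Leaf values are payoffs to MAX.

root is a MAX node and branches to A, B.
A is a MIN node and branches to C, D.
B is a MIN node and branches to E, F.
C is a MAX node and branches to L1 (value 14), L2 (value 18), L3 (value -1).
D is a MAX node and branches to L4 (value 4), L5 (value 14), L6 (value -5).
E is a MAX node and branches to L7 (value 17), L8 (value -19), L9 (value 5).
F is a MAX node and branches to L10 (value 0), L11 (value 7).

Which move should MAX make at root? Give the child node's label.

C (MAX): max(14, 18, -1) = 18
D (MAX): max(4, 14, -5) = 14
A (MIN): min(18, 14) = 14
E (MAX): max(17, -19, 5) = 17
F (MAX): max(0, 7) = 7
B (MIN): min(17, 7) = 7
root (MAX): max(14, 7) = 14
MAX at root wants the highest of {A=14, B=7}, so chooses A.

A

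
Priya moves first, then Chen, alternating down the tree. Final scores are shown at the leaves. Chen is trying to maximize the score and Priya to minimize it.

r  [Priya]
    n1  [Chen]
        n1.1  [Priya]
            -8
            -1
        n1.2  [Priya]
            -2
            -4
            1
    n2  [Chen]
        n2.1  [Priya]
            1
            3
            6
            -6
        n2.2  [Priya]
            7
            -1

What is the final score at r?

-4

n1.1 (Priya): min(-8, -1) = -8
n1.2 (Priya): min(-2, -4, 1) = -4
n1 (Chen): max(-8, -4) = -4
n2.1 (Priya): min(1, 3, 6, -6) = -6
n2.2 (Priya): min(7, -1) = -1
n2 (Chen): max(-6, -1) = -1
r (Priya): min(-4, -1) = -4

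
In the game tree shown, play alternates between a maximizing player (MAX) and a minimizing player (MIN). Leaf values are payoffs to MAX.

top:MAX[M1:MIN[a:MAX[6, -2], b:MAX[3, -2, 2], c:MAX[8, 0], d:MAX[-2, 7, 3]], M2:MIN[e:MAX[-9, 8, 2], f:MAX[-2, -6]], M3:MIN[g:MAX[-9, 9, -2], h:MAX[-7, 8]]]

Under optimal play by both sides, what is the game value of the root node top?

a (MAX): max(6, -2) = 6
b (MAX): max(3, -2, 2) = 3
c (MAX): max(8, 0) = 8
d (MAX): max(-2, 7, 3) = 7
M1 (MIN): min(6, 3, 8, 7) = 3
e (MAX): max(-9, 8, 2) = 8
f (MAX): max(-2, -6) = -2
M2 (MIN): min(8, -2) = -2
g (MAX): max(-9, 9, -2) = 9
h (MAX): max(-7, 8) = 8
M3 (MIN): min(9, 8) = 8
top (MAX): max(3, -2, 8) = 8

8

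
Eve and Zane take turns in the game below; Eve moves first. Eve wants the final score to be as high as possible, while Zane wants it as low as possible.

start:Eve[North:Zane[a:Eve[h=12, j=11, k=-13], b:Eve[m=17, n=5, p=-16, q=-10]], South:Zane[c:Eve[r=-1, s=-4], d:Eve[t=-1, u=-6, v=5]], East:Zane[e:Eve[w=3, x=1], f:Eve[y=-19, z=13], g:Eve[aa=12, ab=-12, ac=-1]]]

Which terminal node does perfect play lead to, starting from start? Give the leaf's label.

a (Eve): max(12, 11, -13) = 12
b (Eve): max(17, 5, -16, -10) = 17
North (Zane): min(12, 17) = 12
c (Eve): max(-1, -4) = -1
d (Eve): max(-1, -6, 5) = 5
South (Zane): min(-1, 5) = -1
e (Eve): max(3, 1) = 3
f (Eve): max(-19, 13) = 13
g (Eve): max(12, -12, -1) = 12
East (Zane): min(3, 13, 12) = 3
start (Eve): max(12, -1, 3) = 12
At start, Eve picks North (highest: 12).
At North, Zane picks a (lowest: 12).
At a, Eve picks h (highest: 12).
Terminal value 12.

h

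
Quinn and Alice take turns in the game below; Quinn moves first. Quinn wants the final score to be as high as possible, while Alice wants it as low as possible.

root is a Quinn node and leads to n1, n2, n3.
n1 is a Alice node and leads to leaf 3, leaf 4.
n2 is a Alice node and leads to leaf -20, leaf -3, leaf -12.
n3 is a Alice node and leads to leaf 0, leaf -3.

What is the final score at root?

n1 (Alice): min(3, 4) = 3
n2 (Alice): min(-20, -3, -12) = -20
n3 (Alice): min(0, -3) = -3
root (Quinn): max(3, -20, -3) = 3

3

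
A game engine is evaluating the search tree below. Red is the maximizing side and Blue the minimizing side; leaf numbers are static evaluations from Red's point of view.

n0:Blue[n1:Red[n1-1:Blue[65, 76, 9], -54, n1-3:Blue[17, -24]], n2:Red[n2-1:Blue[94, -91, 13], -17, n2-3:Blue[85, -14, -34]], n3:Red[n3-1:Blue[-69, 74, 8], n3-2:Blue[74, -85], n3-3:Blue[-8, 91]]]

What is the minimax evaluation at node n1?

9

n1-1 (Blue): min(65, 76, 9) = 9
n1-3 (Blue): min(17, -24) = -24
n1 (Red): max(9, -54, -24) = 9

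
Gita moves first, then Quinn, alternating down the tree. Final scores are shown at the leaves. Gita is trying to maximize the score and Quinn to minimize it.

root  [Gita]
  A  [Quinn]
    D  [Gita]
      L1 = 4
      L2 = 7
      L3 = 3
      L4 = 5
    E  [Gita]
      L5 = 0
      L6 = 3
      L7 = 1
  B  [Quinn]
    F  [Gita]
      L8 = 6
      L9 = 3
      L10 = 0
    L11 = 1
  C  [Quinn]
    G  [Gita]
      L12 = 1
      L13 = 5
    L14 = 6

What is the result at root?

5

D (Gita): max(4, 7, 3, 5) = 7
E (Gita): max(0, 3, 1) = 3
A (Quinn): min(7, 3) = 3
F (Gita): max(6, 3, 0) = 6
B (Quinn): min(6, 1) = 1
G (Gita): max(1, 5) = 5
C (Quinn): min(5, 6) = 5
root (Gita): max(3, 1, 5) = 5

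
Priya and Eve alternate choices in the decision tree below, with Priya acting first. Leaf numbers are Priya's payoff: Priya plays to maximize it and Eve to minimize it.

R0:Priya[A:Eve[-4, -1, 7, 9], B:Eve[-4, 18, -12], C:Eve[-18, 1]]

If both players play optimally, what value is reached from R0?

-4

A (Eve): min(-4, -1, 7, 9) = -4
B (Eve): min(-4, 18, -12) = -12
C (Eve): min(-18, 1) = -18
R0 (Priya): max(-4, -12, -18) = -4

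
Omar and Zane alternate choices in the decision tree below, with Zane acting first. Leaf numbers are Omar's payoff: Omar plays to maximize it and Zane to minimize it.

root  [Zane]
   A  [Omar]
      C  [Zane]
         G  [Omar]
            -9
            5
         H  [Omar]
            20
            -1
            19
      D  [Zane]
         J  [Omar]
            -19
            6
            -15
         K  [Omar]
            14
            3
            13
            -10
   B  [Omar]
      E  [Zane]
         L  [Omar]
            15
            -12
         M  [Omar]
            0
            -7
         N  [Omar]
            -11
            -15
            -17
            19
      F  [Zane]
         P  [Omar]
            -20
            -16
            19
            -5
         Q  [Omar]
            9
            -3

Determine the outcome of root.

6

G (Omar): max(-9, 5) = 5
H (Omar): max(20, -1, 19) = 20
C (Zane): min(5, 20) = 5
J (Omar): max(-19, 6, -15) = 6
K (Omar): max(14, 3, 13, -10) = 14
D (Zane): min(6, 14) = 6
A (Omar): max(5, 6) = 6
L (Omar): max(15, -12) = 15
M (Omar): max(0, -7) = 0
N (Omar): max(-11, -15, -17, 19) = 19
E (Zane): min(15, 0, 19) = 0
P (Omar): max(-20, -16, 19, -5) = 19
Q (Omar): max(9, -3) = 9
F (Zane): min(19, 9) = 9
B (Omar): max(0, 9) = 9
root (Zane): min(6, 9) = 6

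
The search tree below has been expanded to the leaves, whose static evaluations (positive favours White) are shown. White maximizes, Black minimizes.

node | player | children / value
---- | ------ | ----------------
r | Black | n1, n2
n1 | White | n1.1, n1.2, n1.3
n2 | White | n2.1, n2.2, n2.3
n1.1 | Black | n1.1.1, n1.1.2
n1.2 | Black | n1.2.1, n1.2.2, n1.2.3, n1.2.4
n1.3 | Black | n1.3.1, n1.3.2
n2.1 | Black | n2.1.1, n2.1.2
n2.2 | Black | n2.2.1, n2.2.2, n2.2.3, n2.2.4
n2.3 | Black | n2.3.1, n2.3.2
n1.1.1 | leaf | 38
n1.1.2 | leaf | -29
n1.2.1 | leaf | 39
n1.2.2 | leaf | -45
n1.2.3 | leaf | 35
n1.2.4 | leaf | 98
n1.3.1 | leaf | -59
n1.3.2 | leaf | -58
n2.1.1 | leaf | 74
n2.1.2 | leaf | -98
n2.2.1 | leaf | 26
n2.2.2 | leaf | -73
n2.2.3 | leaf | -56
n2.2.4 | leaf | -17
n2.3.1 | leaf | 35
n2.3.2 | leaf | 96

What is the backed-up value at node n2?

35

n2.1 (Black): min(74, -98) = -98
n2.2 (Black): min(26, -73, -56, -17) = -73
n2.3 (Black): min(35, 96) = 35
n2 (White): max(-98, -73, 35) = 35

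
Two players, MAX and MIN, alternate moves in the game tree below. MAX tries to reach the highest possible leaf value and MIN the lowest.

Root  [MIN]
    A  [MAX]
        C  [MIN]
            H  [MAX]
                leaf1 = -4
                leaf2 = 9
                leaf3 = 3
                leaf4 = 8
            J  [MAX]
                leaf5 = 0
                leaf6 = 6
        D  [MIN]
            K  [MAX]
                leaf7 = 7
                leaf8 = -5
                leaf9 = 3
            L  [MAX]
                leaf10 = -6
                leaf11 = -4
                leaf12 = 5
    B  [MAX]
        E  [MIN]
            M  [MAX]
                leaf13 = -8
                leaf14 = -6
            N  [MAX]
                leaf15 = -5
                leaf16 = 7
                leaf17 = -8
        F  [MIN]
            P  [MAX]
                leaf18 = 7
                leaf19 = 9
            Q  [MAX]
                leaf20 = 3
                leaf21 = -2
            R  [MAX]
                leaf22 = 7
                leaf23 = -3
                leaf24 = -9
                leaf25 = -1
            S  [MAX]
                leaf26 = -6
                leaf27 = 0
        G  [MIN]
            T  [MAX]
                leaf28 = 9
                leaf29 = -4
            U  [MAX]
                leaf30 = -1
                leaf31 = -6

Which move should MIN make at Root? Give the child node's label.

B

H (MAX): max(-4, 9, 3, 8) = 9
J (MAX): max(0, 6) = 6
C (MIN): min(9, 6) = 6
K (MAX): max(7, -5, 3) = 7
L (MAX): max(-6, -4, 5) = 5
D (MIN): min(7, 5) = 5
A (MAX): max(6, 5) = 6
M (MAX): max(-8, -6) = -6
N (MAX): max(-5, 7, -8) = 7
E (MIN): min(-6, 7) = -6
P (MAX): max(7, 9) = 9
Q (MAX): max(3, -2) = 3
R (MAX): max(7, -3, -9, -1) = 7
S (MAX): max(-6, 0) = 0
F (MIN): min(9, 3, 7, 0) = 0
T (MAX): max(9, -4) = 9
U (MAX): max(-1, -6) = -1
G (MIN): min(9, -1) = -1
B (MAX): max(-6, 0, -1) = 0
Root (MIN): min(6, 0) = 0
MIN at Root wants the lowest of {A=6, B=0}, so chooses B.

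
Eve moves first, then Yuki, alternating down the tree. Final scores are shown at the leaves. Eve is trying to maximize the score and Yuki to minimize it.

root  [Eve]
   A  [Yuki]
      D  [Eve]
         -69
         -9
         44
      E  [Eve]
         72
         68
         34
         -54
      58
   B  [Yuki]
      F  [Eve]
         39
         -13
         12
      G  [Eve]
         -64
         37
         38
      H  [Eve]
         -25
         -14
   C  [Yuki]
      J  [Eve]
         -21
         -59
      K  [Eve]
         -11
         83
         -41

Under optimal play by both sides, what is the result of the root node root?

44

D (Eve): max(-69, -9, 44) = 44
E (Eve): max(72, 68, 34, -54) = 72
A (Yuki): min(44, 72, 58) = 44
F (Eve): max(39, -13, 12) = 39
G (Eve): max(-64, 37, 38) = 38
H (Eve): max(-25, -14) = -14
B (Yuki): min(39, 38, -14) = -14
J (Eve): max(-21, -59) = -21
K (Eve): max(-11, 83, -41) = 83
C (Yuki): min(-21, 83) = -21
root (Eve): max(44, -14, -21) = 44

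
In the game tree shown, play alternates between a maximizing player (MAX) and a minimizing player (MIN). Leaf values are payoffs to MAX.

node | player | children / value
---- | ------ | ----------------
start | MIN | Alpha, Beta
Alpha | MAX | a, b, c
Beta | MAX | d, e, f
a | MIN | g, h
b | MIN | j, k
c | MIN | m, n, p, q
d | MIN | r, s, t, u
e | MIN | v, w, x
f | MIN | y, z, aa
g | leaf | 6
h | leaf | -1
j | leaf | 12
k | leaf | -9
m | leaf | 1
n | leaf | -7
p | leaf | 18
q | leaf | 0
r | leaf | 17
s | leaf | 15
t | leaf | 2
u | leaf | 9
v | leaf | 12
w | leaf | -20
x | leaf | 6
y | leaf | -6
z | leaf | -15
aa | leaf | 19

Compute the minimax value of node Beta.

2

d (MIN): min(17, 15, 2, 9) = 2
e (MIN): min(12, -20, 6) = -20
f (MIN): min(-6, -15, 19) = -15
Beta (MAX): max(2, -20, -15) = 2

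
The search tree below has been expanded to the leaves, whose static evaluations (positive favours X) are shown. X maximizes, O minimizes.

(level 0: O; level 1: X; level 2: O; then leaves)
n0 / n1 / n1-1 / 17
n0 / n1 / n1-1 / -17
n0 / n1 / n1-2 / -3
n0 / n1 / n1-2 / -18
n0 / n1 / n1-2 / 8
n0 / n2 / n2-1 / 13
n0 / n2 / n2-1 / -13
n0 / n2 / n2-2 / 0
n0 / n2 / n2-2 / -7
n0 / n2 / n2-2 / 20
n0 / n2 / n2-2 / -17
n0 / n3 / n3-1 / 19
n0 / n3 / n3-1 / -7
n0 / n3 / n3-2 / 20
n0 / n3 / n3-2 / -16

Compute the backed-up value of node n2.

-13

n2-1 (O): min(13, -13) = -13
n2-2 (O): min(0, -7, 20, -17) = -17
n2 (X): max(-13, -17) = -13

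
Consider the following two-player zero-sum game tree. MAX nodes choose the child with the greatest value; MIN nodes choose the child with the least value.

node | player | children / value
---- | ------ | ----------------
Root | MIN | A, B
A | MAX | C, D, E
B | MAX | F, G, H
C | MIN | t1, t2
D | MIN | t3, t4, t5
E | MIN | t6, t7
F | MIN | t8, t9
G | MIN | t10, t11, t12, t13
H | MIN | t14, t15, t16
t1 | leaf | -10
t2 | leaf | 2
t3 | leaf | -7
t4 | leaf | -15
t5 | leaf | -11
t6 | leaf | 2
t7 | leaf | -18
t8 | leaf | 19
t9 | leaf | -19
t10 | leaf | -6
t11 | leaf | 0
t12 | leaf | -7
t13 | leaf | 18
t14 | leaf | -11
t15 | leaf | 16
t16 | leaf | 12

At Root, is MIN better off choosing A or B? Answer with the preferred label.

C (MIN): min(-10, 2) = -10
D (MIN): min(-7, -15, -11) = -15
E (MIN): min(2, -18) = -18
A (MAX): max(-10, -15, -18) = -10
F (MIN): min(19, -19) = -19
G (MIN): min(-6, 0, -7, 18) = -7
H (MIN): min(-11, 16, 12) = -11
B (MAX): max(-19, -7, -11) = -7
MIN prefers the lower value; A=-10, B=-7. A is better since -10 < -7.

A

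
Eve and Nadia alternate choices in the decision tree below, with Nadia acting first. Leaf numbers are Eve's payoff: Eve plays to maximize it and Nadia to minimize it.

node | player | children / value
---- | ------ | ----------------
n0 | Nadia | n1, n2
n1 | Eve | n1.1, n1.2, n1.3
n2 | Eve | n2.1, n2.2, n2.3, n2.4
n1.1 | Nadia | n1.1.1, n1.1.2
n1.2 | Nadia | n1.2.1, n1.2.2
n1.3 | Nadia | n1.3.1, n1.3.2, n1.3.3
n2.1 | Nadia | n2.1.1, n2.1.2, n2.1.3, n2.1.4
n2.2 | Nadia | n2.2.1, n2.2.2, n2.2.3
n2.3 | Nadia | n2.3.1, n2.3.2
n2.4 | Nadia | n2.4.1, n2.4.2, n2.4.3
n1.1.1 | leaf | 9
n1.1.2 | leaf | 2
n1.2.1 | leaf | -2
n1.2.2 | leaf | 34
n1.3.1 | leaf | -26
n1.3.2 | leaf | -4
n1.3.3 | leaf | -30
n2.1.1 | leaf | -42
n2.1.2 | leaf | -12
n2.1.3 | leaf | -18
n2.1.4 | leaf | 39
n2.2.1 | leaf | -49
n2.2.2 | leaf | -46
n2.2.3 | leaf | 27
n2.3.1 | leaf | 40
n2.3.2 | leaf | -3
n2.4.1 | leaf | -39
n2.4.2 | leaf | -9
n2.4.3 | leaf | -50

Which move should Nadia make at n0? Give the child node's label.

n1.1 (Nadia): min(9, 2) = 2
n1.2 (Nadia): min(-2, 34) = -2
n1.3 (Nadia): min(-26, -4, -30) = -30
n1 (Eve): max(2, -2, -30) = 2
n2.1 (Nadia): min(-42, -12, -18, 39) = -42
n2.2 (Nadia): min(-49, -46, 27) = -49
n2.3 (Nadia): min(40, -3) = -3
n2.4 (Nadia): min(-39, -9, -50) = -50
n2 (Eve): max(-42, -49, -3, -50) = -3
n0 (Nadia): min(2, -3) = -3
Nadia at n0 wants the lowest of {n1=2, n2=-3}, so chooses n2.

n2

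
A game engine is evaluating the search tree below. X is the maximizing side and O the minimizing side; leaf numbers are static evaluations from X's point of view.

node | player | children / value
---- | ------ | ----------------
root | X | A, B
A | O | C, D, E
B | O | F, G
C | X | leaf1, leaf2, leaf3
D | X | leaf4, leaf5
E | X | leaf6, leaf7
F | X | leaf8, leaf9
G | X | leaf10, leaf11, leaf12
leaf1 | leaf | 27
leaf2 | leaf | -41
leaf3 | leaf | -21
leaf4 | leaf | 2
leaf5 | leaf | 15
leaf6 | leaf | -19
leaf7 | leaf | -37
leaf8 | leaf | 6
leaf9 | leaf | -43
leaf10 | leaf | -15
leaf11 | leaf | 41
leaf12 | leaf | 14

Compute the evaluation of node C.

27

C (X): max(27, -41, -21) = 27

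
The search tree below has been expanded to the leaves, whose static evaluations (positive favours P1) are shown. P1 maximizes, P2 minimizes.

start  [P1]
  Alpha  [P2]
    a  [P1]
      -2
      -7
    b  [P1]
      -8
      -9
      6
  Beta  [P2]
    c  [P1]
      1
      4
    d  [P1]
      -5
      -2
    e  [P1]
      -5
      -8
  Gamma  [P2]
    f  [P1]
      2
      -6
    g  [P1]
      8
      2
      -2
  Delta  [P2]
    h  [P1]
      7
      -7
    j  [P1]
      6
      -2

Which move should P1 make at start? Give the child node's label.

a (P1): max(-2, -7) = -2
b (P1): max(-8, -9, 6) = 6
Alpha (P2): min(-2, 6) = -2
c (P1): max(1, 4) = 4
d (P1): max(-5, -2) = -2
e (P1): max(-5, -8) = -5
Beta (P2): min(4, -2, -5) = -5
f (P1): max(2, -6) = 2
g (P1): max(8, 2, -2) = 8
Gamma (P2): min(2, 8) = 2
h (P1): max(7, -7) = 7
j (P1): max(6, -2) = 6
Delta (P2): min(7, 6) = 6
start (P1): max(-2, -5, 2, 6) = 6
P1 at start wants the highest of {Alpha=-2, Beta=-5, Gamma=2, Delta=6}, so chooses Delta.

Delta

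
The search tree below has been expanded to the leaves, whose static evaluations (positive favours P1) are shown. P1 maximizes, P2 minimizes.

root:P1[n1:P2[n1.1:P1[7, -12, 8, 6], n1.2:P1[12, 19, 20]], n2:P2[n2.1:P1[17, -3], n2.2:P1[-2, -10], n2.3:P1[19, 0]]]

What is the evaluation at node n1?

8

n1.1 (P1): max(7, -12, 8, 6) = 8
n1.2 (P1): max(12, 19, 20) = 20
n1 (P2): min(8, 20) = 8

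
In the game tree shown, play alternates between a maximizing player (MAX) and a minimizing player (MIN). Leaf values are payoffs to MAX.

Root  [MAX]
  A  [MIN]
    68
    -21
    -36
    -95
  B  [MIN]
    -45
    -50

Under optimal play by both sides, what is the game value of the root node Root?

-50

A (MIN): min(68, -21, -36, -95) = -95
B (MIN): min(-45, -50) = -50
Root (MAX): max(-95, -50) = -50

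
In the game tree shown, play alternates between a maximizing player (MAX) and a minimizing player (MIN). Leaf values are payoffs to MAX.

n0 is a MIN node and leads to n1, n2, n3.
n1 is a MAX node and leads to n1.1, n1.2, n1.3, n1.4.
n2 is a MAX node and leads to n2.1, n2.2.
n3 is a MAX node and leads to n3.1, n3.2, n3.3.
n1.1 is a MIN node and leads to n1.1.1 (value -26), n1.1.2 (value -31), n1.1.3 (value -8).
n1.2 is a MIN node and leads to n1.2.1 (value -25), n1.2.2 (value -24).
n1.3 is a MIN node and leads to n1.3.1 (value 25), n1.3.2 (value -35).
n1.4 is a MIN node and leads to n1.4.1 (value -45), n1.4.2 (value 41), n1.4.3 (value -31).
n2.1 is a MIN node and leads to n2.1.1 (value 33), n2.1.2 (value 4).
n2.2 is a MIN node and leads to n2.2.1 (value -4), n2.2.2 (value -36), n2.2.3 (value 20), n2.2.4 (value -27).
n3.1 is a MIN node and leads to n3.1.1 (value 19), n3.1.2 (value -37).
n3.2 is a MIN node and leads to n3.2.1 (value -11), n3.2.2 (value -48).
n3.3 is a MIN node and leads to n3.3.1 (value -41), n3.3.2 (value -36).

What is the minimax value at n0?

n1.1 (MIN): min(-26, -31, -8) = -31
n1.2 (MIN): min(-25, -24) = -25
n1.3 (MIN): min(25, -35) = -35
n1.4 (MIN): min(-45, 41, -31) = -45
n1 (MAX): max(-31, -25, -35, -45) = -25
n2.1 (MIN): min(33, 4) = 4
n2.2 (MIN): min(-4, -36, 20, -27) = -36
n2 (MAX): max(4, -36) = 4
n3.1 (MIN): min(19, -37) = -37
n3.2 (MIN): min(-11, -48) = -48
n3.3 (MIN): min(-41, -36) = -41
n3 (MAX): max(-37, -48, -41) = -37
n0 (MIN): min(-25, 4, -37) = -37

-37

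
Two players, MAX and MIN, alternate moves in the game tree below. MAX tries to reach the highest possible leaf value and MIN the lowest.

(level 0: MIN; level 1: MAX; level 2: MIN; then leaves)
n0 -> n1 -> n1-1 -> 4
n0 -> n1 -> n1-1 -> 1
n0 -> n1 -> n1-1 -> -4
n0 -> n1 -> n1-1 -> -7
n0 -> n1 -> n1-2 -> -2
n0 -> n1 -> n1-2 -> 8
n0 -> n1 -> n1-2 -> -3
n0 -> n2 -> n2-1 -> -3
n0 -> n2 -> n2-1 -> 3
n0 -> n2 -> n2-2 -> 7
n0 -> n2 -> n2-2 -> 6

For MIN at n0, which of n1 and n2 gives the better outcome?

n1

n1-1 (MIN): min(4, 1, -4, -7) = -7
n1-2 (MIN): min(-2, 8, -3) = -3
n1 (MAX): max(-7, -3) = -3
n2-1 (MIN): min(-3, 3) = -3
n2-2 (MIN): min(7, 6) = 6
n2 (MAX): max(-3, 6) = 6
MIN prefers the lower value; n1=-3, n2=6. n1 is better since -3 < 6.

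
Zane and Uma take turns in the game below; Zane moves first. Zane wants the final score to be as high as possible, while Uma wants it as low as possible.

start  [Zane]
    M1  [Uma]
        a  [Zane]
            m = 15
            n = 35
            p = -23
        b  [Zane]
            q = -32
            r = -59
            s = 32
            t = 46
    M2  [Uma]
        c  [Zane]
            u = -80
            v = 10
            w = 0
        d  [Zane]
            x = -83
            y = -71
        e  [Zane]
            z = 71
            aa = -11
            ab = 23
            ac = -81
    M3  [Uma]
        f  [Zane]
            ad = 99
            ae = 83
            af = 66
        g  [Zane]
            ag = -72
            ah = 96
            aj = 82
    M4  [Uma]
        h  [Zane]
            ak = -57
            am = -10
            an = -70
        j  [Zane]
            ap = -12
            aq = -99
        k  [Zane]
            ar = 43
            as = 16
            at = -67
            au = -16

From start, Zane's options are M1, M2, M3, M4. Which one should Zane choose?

a (Zane): max(15, 35, -23) = 35
b (Zane): max(-32, -59, 32, 46) = 46
M1 (Uma): min(35, 46) = 35
c (Zane): max(-80, 10, 0) = 10
d (Zane): max(-83, -71) = -71
e (Zane): max(71, -11, 23, -81) = 71
M2 (Uma): min(10, -71, 71) = -71
f (Zane): max(99, 83, 66) = 99
g (Zane): max(-72, 96, 82) = 96
M3 (Uma): min(99, 96) = 96
h (Zane): max(-57, -10, -70) = -10
j (Zane): max(-12, -99) = -12
k (Zane): max(43, 16, -67, -16) = 43
M4 (Uma): min(-10, -12, 43) = -12
start (Zane): max(35, -71, 96, -12) = 96
Zane at start wants the highest of {M1=35, M2=-71, M3=96, M4=-12}, so chooses M3.

M3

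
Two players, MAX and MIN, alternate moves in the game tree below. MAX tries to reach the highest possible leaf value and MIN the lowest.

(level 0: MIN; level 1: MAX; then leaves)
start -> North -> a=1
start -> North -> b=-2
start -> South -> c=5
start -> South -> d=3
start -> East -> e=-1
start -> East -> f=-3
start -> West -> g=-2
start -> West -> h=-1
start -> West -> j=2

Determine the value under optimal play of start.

North (MAX): max(1, -2) = 1
South (MAX): max(5, 3) = 5
East (MAX): max(-1, -3) = -1
West (MAX): max(-2, -1, 2) = 2
start (MIN): min(1, 5, -1, 2) = -1

-1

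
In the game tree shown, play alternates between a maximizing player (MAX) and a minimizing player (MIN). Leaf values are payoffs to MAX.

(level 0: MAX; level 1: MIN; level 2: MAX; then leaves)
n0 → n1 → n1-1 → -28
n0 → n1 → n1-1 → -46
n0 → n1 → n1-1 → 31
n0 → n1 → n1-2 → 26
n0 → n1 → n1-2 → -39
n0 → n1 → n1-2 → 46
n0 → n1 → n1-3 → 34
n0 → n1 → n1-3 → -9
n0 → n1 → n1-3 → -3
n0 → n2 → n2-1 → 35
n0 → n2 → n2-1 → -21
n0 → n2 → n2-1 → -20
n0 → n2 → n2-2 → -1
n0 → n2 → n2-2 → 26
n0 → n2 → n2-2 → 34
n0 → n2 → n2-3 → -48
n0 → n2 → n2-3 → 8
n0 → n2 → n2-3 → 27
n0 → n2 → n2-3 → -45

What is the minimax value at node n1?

n1-1 (MAX): max(-28, -46, 31) = 31
n1-2 (MAX): max(26, -39, 46) = 46
n1-3 (MAX): max(34, -9, -3) = 34
n1 (MIN): min(31, 46, 34) = 31

31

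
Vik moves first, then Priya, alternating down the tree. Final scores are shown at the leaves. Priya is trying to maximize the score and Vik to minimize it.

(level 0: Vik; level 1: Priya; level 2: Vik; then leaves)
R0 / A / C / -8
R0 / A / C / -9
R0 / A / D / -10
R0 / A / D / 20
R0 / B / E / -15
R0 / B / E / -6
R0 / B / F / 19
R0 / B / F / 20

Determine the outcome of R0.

C (Vik): min(-8, -9) = -9
D (Vik): min(-10, 20) = -10
A (Priya): max(-9, -10) = -9
E (Vik): min(-15, -6) = -15
F (Vik): min(19, 20) = 19
B (Priya): max(-15, 19) = 19
R0 (Vik): min(-9, 19) = -9

-9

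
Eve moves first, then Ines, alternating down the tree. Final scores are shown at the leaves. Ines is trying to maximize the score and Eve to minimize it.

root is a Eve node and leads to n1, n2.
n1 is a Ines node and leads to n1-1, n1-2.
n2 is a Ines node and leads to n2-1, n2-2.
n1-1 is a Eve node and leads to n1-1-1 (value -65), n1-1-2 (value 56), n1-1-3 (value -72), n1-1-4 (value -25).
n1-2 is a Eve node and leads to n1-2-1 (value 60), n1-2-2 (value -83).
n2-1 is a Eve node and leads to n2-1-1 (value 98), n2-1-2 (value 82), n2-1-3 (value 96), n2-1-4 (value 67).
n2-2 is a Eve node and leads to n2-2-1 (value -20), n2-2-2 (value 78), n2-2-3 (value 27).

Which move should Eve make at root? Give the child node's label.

n1-1 (Eve): min(-65, 56, -72, -25) = -72
n1-2 (Eve): min(60, -83) = -83
n1 (Ines): max(-72, -83) = -72
n2-1 (Eve): min(98, 82, 96, 67) = 67
n2-2 (Eve): min(-20, 78, 27) = -20
n2 (Ines): max(67, -20) = 67
root (Eve): min(-72, 67) = -72
Eve at root wants the lowest of {n1=-72, n2=67}, so chooses n1.

n1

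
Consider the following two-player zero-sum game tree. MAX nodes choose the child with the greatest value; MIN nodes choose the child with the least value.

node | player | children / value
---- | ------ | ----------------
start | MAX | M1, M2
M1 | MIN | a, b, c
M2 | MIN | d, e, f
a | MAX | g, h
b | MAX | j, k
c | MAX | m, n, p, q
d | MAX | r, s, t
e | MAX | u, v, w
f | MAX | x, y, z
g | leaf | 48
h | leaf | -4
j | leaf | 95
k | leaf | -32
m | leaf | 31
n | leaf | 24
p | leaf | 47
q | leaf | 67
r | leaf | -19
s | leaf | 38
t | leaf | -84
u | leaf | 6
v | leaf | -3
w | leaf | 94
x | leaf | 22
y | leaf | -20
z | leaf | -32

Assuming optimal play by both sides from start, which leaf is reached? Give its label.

g

a (MAX): max(48, -4) = 48
b (MAX): max(95, -32) = 95
c (MAX): max(31, 24, 47, 67) = 67
M1 (MIN): min(48, 95, 67) = 48
d (MAX): max(-19, 38, -84) = 38
e (MAX): max(6, -3, 94) = 94
f (MAX): max(22, -20, -32) = 22
M2 (MIN): min(38, 94, 22) = 22
start (MAX): max(48, 22) = 48
At start, MAX picks M1 (highest: 48).
At M1, MIN picks a (lowest: 48).
At a, MAX picks g (highest: 48).
Terminal value 48.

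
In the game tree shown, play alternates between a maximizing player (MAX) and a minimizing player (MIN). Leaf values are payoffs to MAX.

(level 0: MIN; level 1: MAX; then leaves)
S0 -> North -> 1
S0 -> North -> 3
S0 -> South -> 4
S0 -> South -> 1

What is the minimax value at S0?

3

North (MAX): max(1, 3) = 3
South (MAX): max(4, 1) = 4
S0 (MIN): min(3, 4) = 3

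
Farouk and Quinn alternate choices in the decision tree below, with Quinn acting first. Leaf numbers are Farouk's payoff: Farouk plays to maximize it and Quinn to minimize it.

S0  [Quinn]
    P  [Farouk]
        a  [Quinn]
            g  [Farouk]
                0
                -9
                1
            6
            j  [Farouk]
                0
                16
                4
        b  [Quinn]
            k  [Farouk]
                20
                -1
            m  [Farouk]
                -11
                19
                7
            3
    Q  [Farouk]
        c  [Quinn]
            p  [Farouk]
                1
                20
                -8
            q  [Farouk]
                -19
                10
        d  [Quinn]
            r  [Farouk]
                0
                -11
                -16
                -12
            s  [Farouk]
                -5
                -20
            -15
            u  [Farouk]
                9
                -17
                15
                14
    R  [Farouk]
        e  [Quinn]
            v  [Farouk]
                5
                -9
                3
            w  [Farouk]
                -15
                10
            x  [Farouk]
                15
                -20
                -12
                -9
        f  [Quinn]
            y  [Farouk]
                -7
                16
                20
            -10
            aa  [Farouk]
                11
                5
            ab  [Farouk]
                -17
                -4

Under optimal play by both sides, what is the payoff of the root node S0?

g (Farouk): max(0, -9, 1) = 1
j (Farouk): max(0, 16, 4) = 16
a (Quinn): min(1, 6, 16) = 1
k (Farouk): max(20, -1) = 20
m (Farouk): max(-11, 19, 7) = 19
b (Quinn): min(20, 19, 3) = 3
P (Farouk): max(1, 3) = 3
p (Farouk): max(1, 20, -8) = 20
q (Farouk): max(-19, 10) = 10
c (Quinn): min(20, 10) = 10
r (Farouk): max(0, -11, -16, -12) = 0
s (Farouk): max(-5, -20) = -5
u (Farouk): max(9, -17, 15, 14) = 15
d (Quinn): min(0, -5, -15, 15) = -15
Q (Farouk): max(10, -15) = 10
v (Farouk): max(5, -9, 3) = 5
w (Farouk): max(-15, 10) = 10
x (Farouk): max(15, -20, -12, -9) = 15
e (Quinn): min(5, 10, 15) = 5
y (Farouk): max(-7, 16, 20) = 20
aa (Farouk): max(11, 5) = 11
ab (Farouk): max(-17, -4) = -4
f (Quinn): min(20, -10, 11, -4) = -10
R (Farouk): max(5, -10) = 5
S0 (Quinn): min(3, 10, 5) = 3

3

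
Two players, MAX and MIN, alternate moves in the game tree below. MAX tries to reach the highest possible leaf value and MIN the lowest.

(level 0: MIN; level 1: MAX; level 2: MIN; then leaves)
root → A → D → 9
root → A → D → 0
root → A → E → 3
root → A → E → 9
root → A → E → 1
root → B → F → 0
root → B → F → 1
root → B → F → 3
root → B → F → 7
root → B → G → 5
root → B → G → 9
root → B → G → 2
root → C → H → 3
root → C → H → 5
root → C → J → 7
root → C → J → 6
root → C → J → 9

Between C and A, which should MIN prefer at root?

A

H (MIN): min(3, 5) = 3
J (MIN): min(7, 6, 9) = 6
C (MAX): max(3, 6) = 6
D (MIN): min(9, 0) = 0
E (MIN): min(3, 9, 1) = 1
A (MAX): max(0, 1) = 1
MIN prefers the lower value; C=6, A=1. A is better since 1 < 6.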